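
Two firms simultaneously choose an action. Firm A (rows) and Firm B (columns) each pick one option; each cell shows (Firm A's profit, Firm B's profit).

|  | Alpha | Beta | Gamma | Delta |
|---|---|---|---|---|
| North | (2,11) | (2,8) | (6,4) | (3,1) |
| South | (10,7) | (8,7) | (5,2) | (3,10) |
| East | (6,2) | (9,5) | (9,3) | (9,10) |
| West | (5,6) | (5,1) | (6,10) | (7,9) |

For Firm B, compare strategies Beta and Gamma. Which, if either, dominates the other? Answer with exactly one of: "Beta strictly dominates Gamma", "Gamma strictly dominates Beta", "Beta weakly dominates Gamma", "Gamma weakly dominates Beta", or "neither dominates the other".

neither dominates the other

Beta's payoffs vs Gamma's, by Firm A's action — North: 8>4, South: 7>2, East: 5>3, West: 1<10.
Beta does better at North, South, East but worse at West; neither strategy dominates the other.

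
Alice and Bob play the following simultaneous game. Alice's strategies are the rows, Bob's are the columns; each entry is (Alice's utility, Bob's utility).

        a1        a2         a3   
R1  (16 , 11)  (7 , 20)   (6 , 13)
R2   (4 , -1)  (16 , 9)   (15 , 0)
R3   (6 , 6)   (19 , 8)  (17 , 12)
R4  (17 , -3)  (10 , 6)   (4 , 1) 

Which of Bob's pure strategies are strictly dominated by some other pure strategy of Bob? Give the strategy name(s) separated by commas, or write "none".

a2 strictly dominates a1 — R1: 20>11, R2: 9>-1, R3: 8>6, R4: 6>-3.
a2: no other strategy beats it everywhere (a1 at R1 (20>11); a3 at R1 (20>13)).
a3 is not dominated — it holds its own against a1 at R1 (13>11); a2 at R3 (12>8).

a1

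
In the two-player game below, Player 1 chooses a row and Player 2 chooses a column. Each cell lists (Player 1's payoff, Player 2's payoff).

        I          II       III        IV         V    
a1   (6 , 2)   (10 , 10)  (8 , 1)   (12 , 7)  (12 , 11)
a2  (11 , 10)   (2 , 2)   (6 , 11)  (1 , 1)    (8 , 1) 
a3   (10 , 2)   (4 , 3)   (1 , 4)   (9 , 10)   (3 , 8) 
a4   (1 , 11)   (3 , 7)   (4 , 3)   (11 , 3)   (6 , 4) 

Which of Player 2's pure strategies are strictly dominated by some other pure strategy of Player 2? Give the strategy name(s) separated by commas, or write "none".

I is not dominated — it holds its own against II at a2 (10>2); III at a1 (2>1); IV at a2 (10>1); V at a2 (10>1).
II is not dominated — it holds its own against I at a1 (10>2); III at a1 (10>1); IV at a1 (10>7); V at a2 (2>1).
III is not dominated — it holds its own against I at a2 (11>10); II at a2 (11>2); IV at a2 (11>1); V at a2 (11>1).
IV is not dominated — it holds its own against I at a1 (7>2); II at a3 (10>3); III at a1 (7>1); V at a2 (1=1).
Nothing dominates V: I at a1 (11>2); II at a1 (11>10); III at a1 (11>1); IV at a1 (11>7).

none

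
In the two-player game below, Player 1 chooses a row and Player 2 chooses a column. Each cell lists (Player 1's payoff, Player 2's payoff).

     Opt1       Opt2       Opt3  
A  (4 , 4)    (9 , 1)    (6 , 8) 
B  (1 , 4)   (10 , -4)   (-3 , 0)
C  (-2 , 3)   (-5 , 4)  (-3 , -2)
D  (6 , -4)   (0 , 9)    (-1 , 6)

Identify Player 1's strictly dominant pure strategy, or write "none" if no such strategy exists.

none

A fails to dominate B at Opt2 (9<10).
B fails to dominate A at Opt1 (1<4).
C fails to dominate A at Opt1 (-2<4).
D fails to dominate A at Opt2 (0<9).
No single strategy dominates all the others.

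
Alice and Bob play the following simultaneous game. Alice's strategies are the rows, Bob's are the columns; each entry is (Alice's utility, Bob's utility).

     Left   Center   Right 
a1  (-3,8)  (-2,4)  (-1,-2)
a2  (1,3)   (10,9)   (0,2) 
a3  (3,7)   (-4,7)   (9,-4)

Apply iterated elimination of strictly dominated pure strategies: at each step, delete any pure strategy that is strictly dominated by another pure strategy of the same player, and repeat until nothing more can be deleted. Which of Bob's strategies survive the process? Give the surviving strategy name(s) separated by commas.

Row a1 is eliminated: a2 beats it against every remaining column (Left: 1>-3, Center: 10>-2, Right: 0>-1).
Column Right is eliminated: Left beats it against every remaining row (a2: 3>2, a3: 7>-4).
Among the remaining strategies, none is strictly dominated by another pure strategy of the same player, so the elimination stops.
Surviving strategies — Alice: {a2, a3}; Bob: {Left, Center}.

Left, Center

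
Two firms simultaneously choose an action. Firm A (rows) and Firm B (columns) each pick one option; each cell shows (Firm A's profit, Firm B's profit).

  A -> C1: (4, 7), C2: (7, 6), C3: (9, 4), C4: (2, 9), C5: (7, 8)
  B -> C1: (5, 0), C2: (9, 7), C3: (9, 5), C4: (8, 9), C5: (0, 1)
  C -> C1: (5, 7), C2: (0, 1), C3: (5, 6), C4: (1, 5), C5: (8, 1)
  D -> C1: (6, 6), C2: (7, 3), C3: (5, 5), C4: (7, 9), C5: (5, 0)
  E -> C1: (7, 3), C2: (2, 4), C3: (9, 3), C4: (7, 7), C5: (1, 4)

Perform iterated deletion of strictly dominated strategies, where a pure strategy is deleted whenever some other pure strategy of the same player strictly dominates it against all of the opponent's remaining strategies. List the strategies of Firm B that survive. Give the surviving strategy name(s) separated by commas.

C4

Firm B's strategy C2 is strictly dominated by C4 (A: 9>6, B: 9>7, C: 5>1, D: 9>3, E: 7>4) and is removed.
Column C5 is eliminated: C4 beats it against every remaining row (A: 9>8, B: 9>1, C: 5>1, D: 9>0, E: 7>4).
Firm A's strategy C is strictly dominated by E (C1: 7>5, C3: 9>5, C4: 7>1) and is removed.
For Firm B, C4 strictly dominates C1 on the remaining rows (A: 9>7, B: 9>0, D: 9>6, E: 7>3); eliminate C1.
Firm A's strategy D is strictly dominated by B (C3: 9>5, C4: 8>7) and is removed.
Firm B's strategy C3 is strictly dominated by C4 (A: 9>4, B: 9>5, E: 7>3) and is removed.
For Firm A, B strictly dominates A on the remaining columns (C4: 8>2); eliminate A.
Row E is eliminated: B beats it against every remaining column (C4: 8>7).
Among the remaining strategies, none is strictly dominated by another pure strategy of the same player, so the elimination stops.
Surviving strategies — Firm A: {B}; Firm B: {C4}.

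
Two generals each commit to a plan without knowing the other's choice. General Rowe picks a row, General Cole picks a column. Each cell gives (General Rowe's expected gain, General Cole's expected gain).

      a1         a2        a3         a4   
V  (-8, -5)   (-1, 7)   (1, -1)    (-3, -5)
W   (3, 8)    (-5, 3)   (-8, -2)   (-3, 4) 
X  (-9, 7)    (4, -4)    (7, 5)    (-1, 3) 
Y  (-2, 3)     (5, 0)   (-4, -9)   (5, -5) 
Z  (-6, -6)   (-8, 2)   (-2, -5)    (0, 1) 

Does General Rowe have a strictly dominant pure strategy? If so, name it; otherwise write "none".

V fails to dominate W at a1 (-8<3).
W fails to dominate V at a2 (-5<-1).
X fails to dominate V at a1 (-9<-8).
Y fails to dominate V at a3 (-4<1).
Z fails to dominate V at a2 (-8<-1).
No single strategy dominates all the others.

none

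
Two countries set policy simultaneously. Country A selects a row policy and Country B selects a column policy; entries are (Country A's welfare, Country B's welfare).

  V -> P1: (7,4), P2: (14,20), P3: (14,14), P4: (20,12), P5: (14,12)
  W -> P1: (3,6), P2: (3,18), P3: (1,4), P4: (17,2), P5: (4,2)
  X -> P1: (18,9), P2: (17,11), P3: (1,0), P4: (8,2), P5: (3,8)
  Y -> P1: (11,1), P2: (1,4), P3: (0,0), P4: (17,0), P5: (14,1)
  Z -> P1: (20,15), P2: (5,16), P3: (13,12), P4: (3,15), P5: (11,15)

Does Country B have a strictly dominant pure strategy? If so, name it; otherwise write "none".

P2

P2 vs P1: V: 20>4, W: 18>6, X: 11>9, Y: 4>1, Z: 16>15.
P2 vs P3: V: 20>14, W: 18>4, X: 11>0, Y: 4>0, Z: 16>12.
P2 vs P4: V: 20>12, W: 18>2, X: 11>2, Y: 4>0, Z: 16>15.
P2 vs P5: V: 20>12, W: 18>2, X: 11>8, Y: 4>1, Z: 16>15.
P2 strictly beats every other strategy against every opponent action, so it is strictly dominant.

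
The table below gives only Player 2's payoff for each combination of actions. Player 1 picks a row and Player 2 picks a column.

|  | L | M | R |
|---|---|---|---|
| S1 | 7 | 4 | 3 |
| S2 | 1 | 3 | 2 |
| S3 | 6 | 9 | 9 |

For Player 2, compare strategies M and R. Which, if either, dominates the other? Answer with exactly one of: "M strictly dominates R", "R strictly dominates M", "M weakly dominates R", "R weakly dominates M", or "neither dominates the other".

M weakly dominates R

M's payoffs vs R's, by Player 1's action — S1: 4>3, S2: 3>2, S3: 9=9.
M is at least as good everywhere and strictly better somewhere (tied only at S3), so M weakly but not strictly dominates R.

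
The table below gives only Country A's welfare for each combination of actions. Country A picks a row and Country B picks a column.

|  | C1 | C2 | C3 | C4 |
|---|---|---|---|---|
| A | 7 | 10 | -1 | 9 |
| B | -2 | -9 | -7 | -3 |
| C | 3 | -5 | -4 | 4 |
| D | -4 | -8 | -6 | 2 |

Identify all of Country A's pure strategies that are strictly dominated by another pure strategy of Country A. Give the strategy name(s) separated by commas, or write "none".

A: no other strategy beats it everywhere (B at C1 (7>-2); C at C1 (7>3); D at C1 (7>-4)).
B: dominated, since A does at least as well everywhere (C1: 7>-2, C2: 10>-9, C3: -1>-7, C4: 9>-3).
A strictly dominates C — C1: 7>3, C2: 10>-5, C3: -1>-4, C4: 9>4.
D is strictly dominated by A (C1: 7>-4, C2: 10>-8, C3: -1>-6, C4: 9>2).

B, C, D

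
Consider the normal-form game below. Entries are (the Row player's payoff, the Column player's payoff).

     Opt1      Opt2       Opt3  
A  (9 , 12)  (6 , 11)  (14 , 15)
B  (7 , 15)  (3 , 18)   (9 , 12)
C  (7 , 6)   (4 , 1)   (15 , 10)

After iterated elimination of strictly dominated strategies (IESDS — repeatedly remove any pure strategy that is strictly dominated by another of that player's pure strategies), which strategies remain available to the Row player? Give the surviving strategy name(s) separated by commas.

The Row player's strategy B is strictly dominated by A (Opt1: 9>7, Opt2: 6>3, Opt3: 14>9) and is removed.
Column Opt1 is eliminated: Opt3 beats it against every remaining row (A: 15>12, C: 10>6).
For the Column player, Opt3 strictly dominates Opt2 on the remaining rows (A: 15>11, C: 10>1); eliminate Opt2.
The Row player's strategy A is strictly dominated by C (Opt3: 15>14) and is removed.
Among the remaining strategies, none is strictly dominated by another pure strategy of the same player, so the elimination stops.
Surviving strategies — the Row player: {C}; the Column player: {Opt3}.

C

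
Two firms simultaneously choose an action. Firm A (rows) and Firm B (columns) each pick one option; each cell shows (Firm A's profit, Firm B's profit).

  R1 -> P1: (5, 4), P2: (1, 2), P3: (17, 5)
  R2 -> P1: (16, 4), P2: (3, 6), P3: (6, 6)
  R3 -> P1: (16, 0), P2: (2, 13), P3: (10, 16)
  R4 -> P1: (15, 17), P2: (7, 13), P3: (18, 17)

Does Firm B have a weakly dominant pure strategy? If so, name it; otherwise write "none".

P3

P3 vs P1: R1: 5>4, R2: 6>4, R3: 16>0, R4: 17=17.
P3 vs P2: R1: 5>2, R2: 6=6, R3: 16>13, R4: 17>13.
P3 is at least as good as every other strategy against every opponent action, so it is weakly dominant.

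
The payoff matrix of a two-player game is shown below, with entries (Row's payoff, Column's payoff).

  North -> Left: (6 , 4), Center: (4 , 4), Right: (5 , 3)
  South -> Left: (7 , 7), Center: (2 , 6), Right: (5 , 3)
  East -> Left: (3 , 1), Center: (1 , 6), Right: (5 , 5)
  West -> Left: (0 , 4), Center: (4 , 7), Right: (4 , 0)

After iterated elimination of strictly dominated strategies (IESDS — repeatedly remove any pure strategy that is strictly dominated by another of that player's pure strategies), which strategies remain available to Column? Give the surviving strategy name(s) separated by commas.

Left, Center

Column's strategy Right is strictly dominated by Center (North: 4>3, South: 6>3, East: 6>5, West: 7>0) and is removed.
Row East is eliminated: North beats it against every remaining column (Left: 6>3, Center: 4>1).
Among the remaining strategies, none is strictly dominated by another pure strategy of the same player, so the elimination stops.
Surviving strategies — Row: {North, South, West}; Column: {Left, Center}.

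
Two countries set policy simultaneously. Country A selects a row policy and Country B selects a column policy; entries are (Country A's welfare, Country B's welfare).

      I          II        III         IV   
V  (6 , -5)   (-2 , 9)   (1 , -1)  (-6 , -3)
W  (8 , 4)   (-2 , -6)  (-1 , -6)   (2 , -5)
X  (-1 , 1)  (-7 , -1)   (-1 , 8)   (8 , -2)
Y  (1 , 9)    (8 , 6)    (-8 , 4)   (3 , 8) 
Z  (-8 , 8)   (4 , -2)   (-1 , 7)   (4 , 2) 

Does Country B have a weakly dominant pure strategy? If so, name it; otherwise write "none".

I fails to dominate II at V (-5<9).
II fails to dominate I at W (-6<4).
III fails to dominate I at W (-6<4).
IV fails to dominate I at W (-5<4).
No single strategy dominates all the others.

none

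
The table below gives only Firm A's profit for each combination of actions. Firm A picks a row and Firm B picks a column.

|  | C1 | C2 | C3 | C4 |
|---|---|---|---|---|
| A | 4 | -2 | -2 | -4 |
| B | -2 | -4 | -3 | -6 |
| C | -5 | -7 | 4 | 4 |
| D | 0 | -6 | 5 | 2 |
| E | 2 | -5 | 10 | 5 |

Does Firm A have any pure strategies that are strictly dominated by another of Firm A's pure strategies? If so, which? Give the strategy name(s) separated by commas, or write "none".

Nothing dominates A: B at C1 (4>-2); C at C1 (4>-5); D at C1 (4>0); E at C1 (4>2).
A strictly dominates B — C1: 4>-2, C2: -2>-4, C3: -2>-3, C4: -4>-6.
C is strictly dominated by E (C1: 2>-5, C2: -5>-7, C3: 10>4, C4: 5>4).
D: dominated, since E does at least as well everywhere (C1: 2>0, C2: -5>-6, C3: 10>5, C4: 5>2).
E: no other strategy beats it everywhere (A at C3 (10>-2); B at C1 (2>-2); C at C1 (2>-5); D at C1 (2>0)).

B, C, D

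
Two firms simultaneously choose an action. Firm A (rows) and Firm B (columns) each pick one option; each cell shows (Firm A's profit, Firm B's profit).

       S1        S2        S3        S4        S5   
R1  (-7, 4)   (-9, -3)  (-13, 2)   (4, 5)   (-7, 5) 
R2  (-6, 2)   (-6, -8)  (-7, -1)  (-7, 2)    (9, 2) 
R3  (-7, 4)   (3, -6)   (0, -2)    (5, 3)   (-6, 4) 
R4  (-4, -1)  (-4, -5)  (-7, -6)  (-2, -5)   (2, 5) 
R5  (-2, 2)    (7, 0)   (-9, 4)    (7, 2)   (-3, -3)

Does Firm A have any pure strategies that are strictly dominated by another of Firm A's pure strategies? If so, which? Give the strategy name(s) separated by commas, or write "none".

R1

R1: dominated, since R5 does at least as well everywhere (S1: -2>-7, S2: 7>-9, S3: -9>-13, S4: 7>4, S5: -3>-7).
R2 is not dominated — it holds its own against R1 at S1 (-6>-7); R3 at S1 (-6>-7); R4 at S3 (-7=-7); R5 at S3 (-7>-9).
Nothing dominates R3: R1 at S1 (-7=-7); R2 at S2 (3>-6); R4 at S2 (3>-4); R5 at S3 (0>-9).
R4: no other strategy beats it everywhere (R1 at S1 (-4>-7); R2 at S1 (-4>-6); R3 at S1 (-4>-7); R5 at S3 (-7>-9)).
Nothing dominates R5: R1 at S1 (-2>-7); R2 at S1 (-2>-6); R3 at S1 (-2>-7); R4 at S1 (-2>-4).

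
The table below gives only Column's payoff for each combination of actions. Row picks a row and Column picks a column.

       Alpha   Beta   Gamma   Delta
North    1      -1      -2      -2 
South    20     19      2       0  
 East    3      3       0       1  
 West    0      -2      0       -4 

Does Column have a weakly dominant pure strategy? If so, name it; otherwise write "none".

Alpha vs Beta: North: 1>-1, South: 20>19, East: 3=3, West: 0>-2.
Alpha vs Gamma: North: 1>-2, South: 20>2, East: 3>0, West: 0=0.
Alpha vs Delta: North: 1>-2, South: 20>0, East: 3>1, West: 0>-4.
Alpha is at least as good as every other strategy against every opponent action, so it is weakly dominant.

Alpha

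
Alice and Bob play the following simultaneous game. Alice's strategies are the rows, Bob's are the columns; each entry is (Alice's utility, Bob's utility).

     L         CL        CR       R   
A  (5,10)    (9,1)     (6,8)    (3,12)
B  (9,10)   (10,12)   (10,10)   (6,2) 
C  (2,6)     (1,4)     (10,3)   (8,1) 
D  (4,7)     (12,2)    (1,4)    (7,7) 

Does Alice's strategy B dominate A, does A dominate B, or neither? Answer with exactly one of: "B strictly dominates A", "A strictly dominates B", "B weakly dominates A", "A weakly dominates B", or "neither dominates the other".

B's payoffs vs A's, by Bob's action — L: 9>5, CL: 10>9, CR: 10>6, R: 6>3.
B gives a strictly higher payoff against each choice by Bob, so B strictly dominates A.

B strictly dominates A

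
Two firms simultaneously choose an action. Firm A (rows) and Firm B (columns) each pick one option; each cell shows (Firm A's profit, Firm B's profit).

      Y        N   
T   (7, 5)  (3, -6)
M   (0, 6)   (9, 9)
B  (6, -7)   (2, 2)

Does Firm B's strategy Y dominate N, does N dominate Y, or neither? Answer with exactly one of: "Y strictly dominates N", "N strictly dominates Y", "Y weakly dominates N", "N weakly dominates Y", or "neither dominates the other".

neither dominates the other

Compare Y to N across each choice by Firm A: T: 5>-6, M: 6<9, B: -7<2.
Y does better at T but worse at M, B; neither strategy dominates the other.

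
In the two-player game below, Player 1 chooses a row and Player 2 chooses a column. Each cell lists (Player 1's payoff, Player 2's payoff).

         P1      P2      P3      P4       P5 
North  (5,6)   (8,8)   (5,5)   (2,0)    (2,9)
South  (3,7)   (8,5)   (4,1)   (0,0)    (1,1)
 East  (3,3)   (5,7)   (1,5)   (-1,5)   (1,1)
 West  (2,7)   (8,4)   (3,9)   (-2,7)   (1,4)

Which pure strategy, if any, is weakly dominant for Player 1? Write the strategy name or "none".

North

North vs South: P1: 5>3, P2: 8=8, P3: 5>4, P4: 2>0, P5: 2>1.
North vs East: P1: 5>3, P2: 8>5, P3: 5>1, P4: 2>-1, P5: 2>1.
North vs West: P1: 5>2, P2: 8=8, P3: 5>3, P4: 2>-2, P5: 2>1.
North is at least as good as every other strategy against every opponent action, so it is weakly dominant.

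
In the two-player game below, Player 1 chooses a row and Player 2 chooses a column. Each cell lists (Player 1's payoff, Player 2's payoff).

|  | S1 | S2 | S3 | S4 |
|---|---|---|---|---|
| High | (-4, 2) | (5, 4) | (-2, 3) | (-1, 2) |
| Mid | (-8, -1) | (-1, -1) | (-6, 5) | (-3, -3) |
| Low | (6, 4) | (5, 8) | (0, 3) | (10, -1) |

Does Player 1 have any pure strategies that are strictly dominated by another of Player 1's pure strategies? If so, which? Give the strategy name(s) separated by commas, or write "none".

Mid

Nothing dominates High: Mid at S1 (-4>-8); Low at S2 (5=5).
Mid: dominated, since High does at least as well everywhere (S1: -4>-8, S2: 5>-1, S3: -2>-6, S4: -1>-3).
Low: no other strategy beats it everywhere (High at S1 (6>-4); Mid at S1 (6>-8)).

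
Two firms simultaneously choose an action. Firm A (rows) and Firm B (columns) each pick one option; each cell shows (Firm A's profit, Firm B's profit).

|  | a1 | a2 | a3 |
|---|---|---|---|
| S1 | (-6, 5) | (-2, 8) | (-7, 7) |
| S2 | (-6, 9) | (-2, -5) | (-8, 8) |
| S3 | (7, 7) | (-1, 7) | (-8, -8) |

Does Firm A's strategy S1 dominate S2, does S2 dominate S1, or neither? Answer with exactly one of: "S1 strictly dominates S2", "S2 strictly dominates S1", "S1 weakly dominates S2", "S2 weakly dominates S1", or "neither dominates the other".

S1 weakly dominates S2

S1's payoffs vs S2's, by Firm B's action — a1: -6=-6, a2: -2=-2, a3: -7>-8.
S1 is at least as good everywhere and strictly better somewhere (tied only at a1, a2), so S1 weakly but not strictly dominates S2.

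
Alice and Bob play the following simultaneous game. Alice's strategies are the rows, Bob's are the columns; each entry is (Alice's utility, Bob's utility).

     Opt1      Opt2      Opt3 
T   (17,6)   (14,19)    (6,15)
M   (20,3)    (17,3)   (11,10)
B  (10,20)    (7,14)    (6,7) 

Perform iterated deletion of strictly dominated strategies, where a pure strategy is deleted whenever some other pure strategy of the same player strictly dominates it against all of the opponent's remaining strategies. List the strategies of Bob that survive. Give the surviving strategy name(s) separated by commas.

Opt3

Alice's strategy T is strictly dominated by M (Opt1: 20>17, Opt2: 17>14, Opt3: 11>6) and is removed.
For Alice, M strictly dominates B on the remaining columns (Opt1: 20>10, Opt2: 17>7, Opt3: 11>6); eliminate B.
For Bob, Opt3 strictly dominates Opt1 on the remaining rows (M: 10>3); eliminate Opt1.
For Bob, Opt3 strictly dominates Opt2 on the remaining rows (M: 10>3); eliminate Opt2.
Among the remaining strategies, none is strictly dominated by another pure strategy of the same player, so the elimination stops.
Surviving strategies — Alice: {M}; Bob: {Opt3}.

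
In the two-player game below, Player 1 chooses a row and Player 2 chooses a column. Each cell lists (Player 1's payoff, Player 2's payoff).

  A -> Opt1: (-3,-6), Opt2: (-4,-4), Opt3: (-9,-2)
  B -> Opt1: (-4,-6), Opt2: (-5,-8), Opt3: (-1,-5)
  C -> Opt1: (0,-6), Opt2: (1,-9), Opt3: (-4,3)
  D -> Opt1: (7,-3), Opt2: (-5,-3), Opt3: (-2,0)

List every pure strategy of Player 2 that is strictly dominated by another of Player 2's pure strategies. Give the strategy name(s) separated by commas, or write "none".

Opt1, Opt2

Opt1 is strictly dominated by Opt3 (A: -2>-6, B: -5>-6, C: 3>-6, D: 0>-3).
Opt2: dominated, since Opt3 does at least as well everywhere (A: -2>-4, B: -5>-8, C: 3>-9, D: 0>-3).
Opt3: no other strategy beats it everywhere (Opt1 at A (-2>-6); Opt2 at A (-2>-4)).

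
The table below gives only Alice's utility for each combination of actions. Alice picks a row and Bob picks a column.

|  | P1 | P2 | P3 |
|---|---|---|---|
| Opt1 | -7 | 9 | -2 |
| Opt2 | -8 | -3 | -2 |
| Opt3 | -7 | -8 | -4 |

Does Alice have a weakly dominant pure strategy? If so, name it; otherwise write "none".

Opt1 vs Opt2: P1: -7>-8, P2: 9>-3, P3: -2=-2.
Opt1 vs Opt3: P1: -7=-7, P2: 9>-8, P3: -2>-4.
Opt1 is at least as good as every other strategy against every opponent action, so it is weakly dominant.

Opt1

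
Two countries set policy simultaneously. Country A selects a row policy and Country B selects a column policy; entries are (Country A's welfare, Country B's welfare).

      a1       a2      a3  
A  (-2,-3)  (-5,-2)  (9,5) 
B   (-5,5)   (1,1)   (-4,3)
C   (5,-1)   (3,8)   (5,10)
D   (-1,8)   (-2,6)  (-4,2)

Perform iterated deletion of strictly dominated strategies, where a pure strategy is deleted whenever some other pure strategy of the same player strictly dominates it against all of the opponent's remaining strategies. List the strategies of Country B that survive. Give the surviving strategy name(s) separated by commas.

For Country A, C strictly dominates B on the remaining columns (a1: 5>-5, a2: 3>1, a3: 5>-4); eliminate B.
Country A's strategy D is strictly dominated by C (a1: 5>-1, a2: 3>-2, a3: 5>-4) and is removed.
For Country B, a2 strictly dominates a1 on the remaining rows (A: -2>-3, C: 8>-1); eliminate a1.
For Country B, a3 strictly dominates a2 on the remaining rows (A: 5>-2, C: 10>8); eliminate a2.
Row C is eliminated: A beats it against every remaining column (a3: 9>5).
Among the remaining strategies, none is strictly dominated by another pure strategy of the same player, so the elimination stops.
Surviving strategies — Country A: {A}; Country B: {a3}.

a3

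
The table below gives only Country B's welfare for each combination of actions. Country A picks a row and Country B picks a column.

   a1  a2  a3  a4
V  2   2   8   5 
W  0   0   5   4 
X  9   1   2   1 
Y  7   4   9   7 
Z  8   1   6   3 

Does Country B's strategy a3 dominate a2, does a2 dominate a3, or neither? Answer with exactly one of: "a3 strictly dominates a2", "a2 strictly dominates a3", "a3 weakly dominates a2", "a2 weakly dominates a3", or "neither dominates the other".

Compare a3 to a2 across each choice by Country A: V: 8>2, W: 5>0, X: 2>1, Y: 9>4, Z: 6>1.
a3 gives a strictly higher payoff against each choice by Country A, so a3 strictly dominates a2.

a3 strictly dominates a2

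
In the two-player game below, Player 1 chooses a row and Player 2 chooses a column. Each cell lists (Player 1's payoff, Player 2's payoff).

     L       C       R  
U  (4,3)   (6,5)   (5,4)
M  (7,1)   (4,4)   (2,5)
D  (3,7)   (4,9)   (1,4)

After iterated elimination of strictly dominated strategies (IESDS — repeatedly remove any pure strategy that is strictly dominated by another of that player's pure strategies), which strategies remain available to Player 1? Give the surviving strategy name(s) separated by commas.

U

Player 1's strategy D is strictly dominated by U (L: 4>3, C: 6>4, R: 5>1) and is removed.
Column L is eliminated: C beats it against every remaining row (U: 5>3, M: 4>1).
For Player 1, U strictly dominates M on the remaining columns (C: 6>4, R: 5>2); eliminate M.
Column R is eliminated: C beats it against every remaining row (U: 5>4).
Among the remaining strategies, none is strictly dominated by another pure strategy of the same player, so the elimination stops.
Surviving strategies — Player 1: {U}; Player 2: {C}.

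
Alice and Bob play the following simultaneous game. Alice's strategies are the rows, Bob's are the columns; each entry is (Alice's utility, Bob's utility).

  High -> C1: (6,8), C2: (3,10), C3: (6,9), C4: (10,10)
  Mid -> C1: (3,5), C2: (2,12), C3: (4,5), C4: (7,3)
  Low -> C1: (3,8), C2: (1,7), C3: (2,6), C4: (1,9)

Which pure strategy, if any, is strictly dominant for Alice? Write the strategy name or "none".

High

High vs Mid: C1: 6>3, C2: 3>2, C3: 6>4, C4: 10>7.
High vs Low: C1: 6>3, C2: 3>1, C3: 6>2, C4: 10>1.
High strictly beats every other strategy against every opponent action, so it is strictly dominant.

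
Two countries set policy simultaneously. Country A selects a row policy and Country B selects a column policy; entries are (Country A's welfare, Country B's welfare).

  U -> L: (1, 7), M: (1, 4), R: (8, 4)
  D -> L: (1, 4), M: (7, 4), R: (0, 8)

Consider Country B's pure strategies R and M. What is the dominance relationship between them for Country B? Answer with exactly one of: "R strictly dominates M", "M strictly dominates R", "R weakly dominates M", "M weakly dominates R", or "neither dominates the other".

R weakly dominates M

Compare R to M across each choice by Country A: U: 4=4, D: 8>4.
R is at least as good everywhere and strictly better somewhere (tied only at U), so R weakly but not strictly dominates M.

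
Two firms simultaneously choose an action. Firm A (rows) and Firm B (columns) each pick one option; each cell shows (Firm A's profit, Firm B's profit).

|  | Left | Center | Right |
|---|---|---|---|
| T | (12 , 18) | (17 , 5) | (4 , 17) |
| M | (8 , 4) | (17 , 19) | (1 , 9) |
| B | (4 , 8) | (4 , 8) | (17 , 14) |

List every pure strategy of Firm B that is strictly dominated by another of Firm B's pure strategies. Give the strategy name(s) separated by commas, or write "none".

Nothing dominates Left: Center at T (18>5); Right at T (18>17).
Center is not dominated — it holds its own against Left at M (19>4); Right at M (19>9).
Right: no other strategy beats it everywhere (Left at M (9>4); Center at T (17>5)).

none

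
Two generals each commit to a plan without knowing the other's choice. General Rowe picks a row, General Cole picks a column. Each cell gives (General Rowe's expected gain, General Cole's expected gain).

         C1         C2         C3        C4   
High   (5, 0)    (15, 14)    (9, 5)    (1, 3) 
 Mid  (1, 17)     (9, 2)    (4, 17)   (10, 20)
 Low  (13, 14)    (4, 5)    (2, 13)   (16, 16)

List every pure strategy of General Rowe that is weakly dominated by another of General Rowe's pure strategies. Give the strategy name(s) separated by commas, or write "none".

High is not dominated — it holds its own against Mid at C1 (5>1); Low at C2 (15>4).
Nothing dominates Mid: High at C4 (10>1); Low at C2 (9>4).
Low: no other strategy beats it everywhere (High at C1 (13>5); Mid at C1 (13>1)).

none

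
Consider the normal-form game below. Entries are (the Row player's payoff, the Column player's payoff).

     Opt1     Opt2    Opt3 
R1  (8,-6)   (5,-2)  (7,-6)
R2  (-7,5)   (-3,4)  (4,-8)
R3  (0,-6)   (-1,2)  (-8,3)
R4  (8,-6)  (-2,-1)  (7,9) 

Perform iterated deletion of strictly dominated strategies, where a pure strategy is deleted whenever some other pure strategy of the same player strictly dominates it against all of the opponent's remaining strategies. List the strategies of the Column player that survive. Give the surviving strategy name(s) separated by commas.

The Row player's strategy R2 is strictly dominated by R1 (Opt1: 8>-7, Opt2: 5>-3, Opt3: 7>4) and is removed.
For the Row player, R1 strictly dominates R3 on the remaining columns (Opt1: 8>0, Opt2: 5>-1, Opt3: 7>-8); eliminate R3.
The Column player's strategy Opt1 is strictly dominated by Opt2 (R1: -2>-6, R4: -1>-6) and is removed.
Among the remaining strategies, none is strictly dominated by another pure strategy of the same player, so the elimination stops.
Surviving strategies — the Row player: {R1, R4}; the Column player: {Opt2, Opt3}.

Opt2, Opt3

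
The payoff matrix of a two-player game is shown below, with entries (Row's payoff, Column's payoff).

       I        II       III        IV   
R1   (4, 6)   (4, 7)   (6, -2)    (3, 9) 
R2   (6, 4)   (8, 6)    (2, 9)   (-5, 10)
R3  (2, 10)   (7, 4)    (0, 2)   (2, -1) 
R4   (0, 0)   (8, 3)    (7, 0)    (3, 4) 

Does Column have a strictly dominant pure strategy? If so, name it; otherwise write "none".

I fails to dominate II at R1 (6<7).
II fails to dominate I at R3 (4<10).
III fails to dominate I at R1 (-2<6).
IV fails to dominate I at R3 (-1<10).
No single strategy dominates all the others.

none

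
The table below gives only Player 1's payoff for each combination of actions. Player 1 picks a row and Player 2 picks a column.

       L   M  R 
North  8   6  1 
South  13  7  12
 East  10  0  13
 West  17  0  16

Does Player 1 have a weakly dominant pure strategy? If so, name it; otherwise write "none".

none

North fails to dominate South at L (8<13).
South fails to dominate East at R (12<13).
East fails to dominate North at M (0<6).
West fails to dominate North at M (0<6).
No single strategy dominates all the others.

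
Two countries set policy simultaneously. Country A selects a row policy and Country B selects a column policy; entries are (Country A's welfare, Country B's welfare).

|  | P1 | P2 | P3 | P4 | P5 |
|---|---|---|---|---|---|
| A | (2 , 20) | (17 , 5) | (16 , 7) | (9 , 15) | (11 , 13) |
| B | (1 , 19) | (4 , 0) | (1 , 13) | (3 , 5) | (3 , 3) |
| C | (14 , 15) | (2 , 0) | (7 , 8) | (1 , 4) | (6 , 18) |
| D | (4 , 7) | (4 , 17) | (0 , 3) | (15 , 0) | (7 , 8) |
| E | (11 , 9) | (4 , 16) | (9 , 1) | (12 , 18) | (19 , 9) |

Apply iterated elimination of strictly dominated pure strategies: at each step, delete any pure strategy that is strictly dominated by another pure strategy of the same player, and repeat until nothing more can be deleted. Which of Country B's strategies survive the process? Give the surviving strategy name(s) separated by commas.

P1, P2, P4, P5

Row B is eliminated: A beats it against every remaining column (P1: 2>1, P2: 17>4, P3: 16>1, P4: 9>3, P5: 11>3).
For Country B, P1 strictly dominates P3 on the remaining rows (A: 20>7, C: 15>8, D: 7>3, E: 9>1); eliminate P3.
Among the remaining strategies, none is strictly dominated by another pure strategy of the same player, so the elimination stops.
Surviving strategies — Country A: {A, C, D, E}; Country B: {P1, P2, P4, P5}.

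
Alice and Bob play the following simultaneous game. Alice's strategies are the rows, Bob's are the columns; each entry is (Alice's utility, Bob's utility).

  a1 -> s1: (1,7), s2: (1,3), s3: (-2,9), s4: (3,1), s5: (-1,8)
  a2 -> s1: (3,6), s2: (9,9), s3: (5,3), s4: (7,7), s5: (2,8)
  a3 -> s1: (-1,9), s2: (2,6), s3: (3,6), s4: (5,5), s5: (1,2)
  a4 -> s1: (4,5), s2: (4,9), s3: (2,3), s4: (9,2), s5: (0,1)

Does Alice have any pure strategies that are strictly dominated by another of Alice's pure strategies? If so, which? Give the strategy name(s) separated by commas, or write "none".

a1, a3

a2 strictly dominates a1 — s1: 3>1, s2: 9>1, s3: 5>-2, s4: 7>3, s5: 2>-1.
a2 is not dominated — it holds its own against a1 at s1 (3>1); a3 at s1 (3>-1); a4 at s2 (9>4).
a3: dominated, since a2 does at least as well everywhere (s1: 3>-1, s2: 9>2, s3: 5>3, s4: 7>5, s5: 2>1).
a4 is not dominated — it holds its own against a1 at s1 (4>1); a2 at s1 (4>3); a3 at s1 (4>-1).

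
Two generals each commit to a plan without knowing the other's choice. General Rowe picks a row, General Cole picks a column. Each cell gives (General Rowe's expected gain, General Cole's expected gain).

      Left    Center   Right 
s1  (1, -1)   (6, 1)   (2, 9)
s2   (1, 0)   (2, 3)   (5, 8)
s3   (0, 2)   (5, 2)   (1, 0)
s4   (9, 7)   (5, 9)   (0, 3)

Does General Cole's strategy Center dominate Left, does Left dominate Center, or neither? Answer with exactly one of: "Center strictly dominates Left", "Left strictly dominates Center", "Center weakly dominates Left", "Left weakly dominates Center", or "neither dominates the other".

Compare Center to Left across every action of General Rowe: s1: 1>-1, s2: 3>0, s3: 2=2, s4: 9>7.
Center is at least as good everywhere and strictly better somewhere (tied only at s3), so Center weakly but not strictly dominates Left.

Center weakly dominates Left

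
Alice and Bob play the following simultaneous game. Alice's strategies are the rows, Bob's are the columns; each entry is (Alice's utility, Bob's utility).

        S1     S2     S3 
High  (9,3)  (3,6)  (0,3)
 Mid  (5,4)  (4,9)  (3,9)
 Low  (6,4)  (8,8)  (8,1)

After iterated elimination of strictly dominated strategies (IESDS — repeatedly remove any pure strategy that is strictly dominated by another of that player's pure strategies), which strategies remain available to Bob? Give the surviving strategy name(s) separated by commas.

Row Mid is eliminated: Low beats it against every remaining column (S1: 6>5, S2: 8>4, S3: 8>3).
For Bob, S2 strictly dominates S1 on the remaining rows (High: 6>3, Low: 8>4); eliminate S1.
For Alice, Low strictly dominates High on the remaining columns (S2: 8>3, S3: 8>0); eliminate High.
For Bob, S2 strictly dominates S3 on the remaining rows (Low: 8>1); eliminate S3.
Among the remaining strategies, none is strictly dominated by another pure strategy of the same player, so the elimination stops.
Surviving strategies — Alice: {Low}; Bob: {S2}.

S2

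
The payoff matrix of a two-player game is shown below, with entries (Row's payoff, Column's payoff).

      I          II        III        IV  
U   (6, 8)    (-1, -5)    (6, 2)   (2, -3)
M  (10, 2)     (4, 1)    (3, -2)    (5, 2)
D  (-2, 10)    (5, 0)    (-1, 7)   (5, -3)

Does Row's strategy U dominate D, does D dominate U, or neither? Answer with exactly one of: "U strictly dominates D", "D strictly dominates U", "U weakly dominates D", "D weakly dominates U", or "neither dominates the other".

U's payoffs vs D's, by Column's action — I: 6>-2, II: -1<5, III: 6>-1, IV: 2<5.
U does better at I, III but worse at II, IV; neither strategy dominates the other.

neither dominates the other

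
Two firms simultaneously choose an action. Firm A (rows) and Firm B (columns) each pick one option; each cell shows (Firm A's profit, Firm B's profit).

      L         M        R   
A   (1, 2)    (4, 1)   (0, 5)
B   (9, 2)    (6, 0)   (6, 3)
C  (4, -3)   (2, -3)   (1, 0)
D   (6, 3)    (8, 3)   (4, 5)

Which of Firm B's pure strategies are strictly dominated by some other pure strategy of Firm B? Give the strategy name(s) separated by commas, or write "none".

L, M

L: dominated, since R does at least as well everywhere (A: 5>2, B: 3>2, C: 0>-3, D: 5>3).
M is strictly dominated by R (A: 5>1, B: 3>0, C: 0>-3, D: 5>3).
R: no other strategy beats it everywhere (L at A (5>2); M at A (5>1)).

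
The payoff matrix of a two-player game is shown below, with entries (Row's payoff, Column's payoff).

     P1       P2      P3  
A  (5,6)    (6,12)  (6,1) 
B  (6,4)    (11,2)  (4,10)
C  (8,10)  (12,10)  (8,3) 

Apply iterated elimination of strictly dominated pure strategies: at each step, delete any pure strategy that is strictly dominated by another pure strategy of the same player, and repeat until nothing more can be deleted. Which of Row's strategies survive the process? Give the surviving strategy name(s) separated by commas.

C

For Row, C strictly dominates A on the remaining columns (P1: 8>5, P2: 12>6, P3: 8>6); eliminate A.
Row's strategy B is strictly dominated by C (P1: 8>6, P2: 12>11, P3: 8>4) and is removed.
Column P3 is eliminated: P1 beats it against every remaining row (C: 10>3).
Among the remaining strategies, none is strictly dominated by another pure strategy of the same player, so the elimination stops.
Surviving strategies — Row: {C}; Column: {P1, P2}.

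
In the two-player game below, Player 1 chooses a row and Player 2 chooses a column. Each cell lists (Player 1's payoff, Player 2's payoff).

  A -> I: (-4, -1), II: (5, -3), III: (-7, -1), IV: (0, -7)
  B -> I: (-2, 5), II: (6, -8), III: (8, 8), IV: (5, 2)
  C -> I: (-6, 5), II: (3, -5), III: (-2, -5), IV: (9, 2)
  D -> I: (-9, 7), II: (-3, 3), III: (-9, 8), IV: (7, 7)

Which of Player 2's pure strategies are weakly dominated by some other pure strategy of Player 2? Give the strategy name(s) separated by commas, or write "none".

I is not dominated — it holds its own against II at A (-1>-3); III at C (5>-5); IV at A (-1>-7).
II: dominated, since I does at least as well everywhere (A: -1>-3, B: 5>-8, C: 5>-5, D: 7>3).
III is not dominated — it holds its own against I at B (8>5); II at A (-1>-3); IV at A (-1>-7).
IV: dominated, since I does at least as well everywhere (A: -1>-7, B: 5>2, C: 5>2, D: 7=7).

II, IV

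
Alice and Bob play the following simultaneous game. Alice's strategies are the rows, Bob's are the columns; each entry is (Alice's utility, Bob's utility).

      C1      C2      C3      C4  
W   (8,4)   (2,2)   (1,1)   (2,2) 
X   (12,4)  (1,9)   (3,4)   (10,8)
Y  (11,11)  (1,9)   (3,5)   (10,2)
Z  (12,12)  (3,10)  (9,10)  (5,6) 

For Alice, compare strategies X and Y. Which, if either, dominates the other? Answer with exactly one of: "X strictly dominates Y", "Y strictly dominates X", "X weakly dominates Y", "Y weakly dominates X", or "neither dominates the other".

Compare X to Y across each choice by Bob: C1: 12>11, C2: 1=1, C3: 3=3, C4: 10=10.
X is at least as good everywhere and strictly better somewhere (tied only at C2, C3, C4), so X weakly but not strictly dominates Y.

X weakly dominates Y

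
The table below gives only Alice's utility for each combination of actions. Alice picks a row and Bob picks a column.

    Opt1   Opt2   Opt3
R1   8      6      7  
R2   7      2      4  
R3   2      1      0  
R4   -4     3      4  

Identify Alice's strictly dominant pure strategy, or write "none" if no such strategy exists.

R1

R1 vs R2: Opt1: 8>7, Opt2: 6>2, Opt3: 7>4.
R1 vs R3: Opt1: 8>2, Opt2: 6>1, Opt3: 7>0.
R1 vs R4: Opt1: 8>-4, Opt2: 6>3, Opt3: 7>4.
R1 strictly beats every other strategy against every opponent action, so it is strictly dominant.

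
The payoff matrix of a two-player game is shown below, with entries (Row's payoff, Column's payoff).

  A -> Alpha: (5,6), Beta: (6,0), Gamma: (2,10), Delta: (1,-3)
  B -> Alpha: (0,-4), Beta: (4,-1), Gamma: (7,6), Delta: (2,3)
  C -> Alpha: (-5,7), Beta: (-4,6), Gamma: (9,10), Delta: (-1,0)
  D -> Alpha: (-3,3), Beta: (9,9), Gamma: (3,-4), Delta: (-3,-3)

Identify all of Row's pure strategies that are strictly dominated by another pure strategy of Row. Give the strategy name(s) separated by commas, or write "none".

A is not dominated — it holds its own against B at Alpha (5>0); C at Alpha (5>-5); D at Alpha (5>-3).
B: no other strategy beats it everywhere (A at Gamma (7>2); C at Alpha (0>-5); D at Alpha (0>-3)).
C: no other strategy beats it everywhere (A at Gamma (9>2); B at Gamma (9>7); D at Gamma (9>3)).
Nothing dominates D: A at Beta (9>6); B at Beta (9>4); C at Alpha (-3>-5).

none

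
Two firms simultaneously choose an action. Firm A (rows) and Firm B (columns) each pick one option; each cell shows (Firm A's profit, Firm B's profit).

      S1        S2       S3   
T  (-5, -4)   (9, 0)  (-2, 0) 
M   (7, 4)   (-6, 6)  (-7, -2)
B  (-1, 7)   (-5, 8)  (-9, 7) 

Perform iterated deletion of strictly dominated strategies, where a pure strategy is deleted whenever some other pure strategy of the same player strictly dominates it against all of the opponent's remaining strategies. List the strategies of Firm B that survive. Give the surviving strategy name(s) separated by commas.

Column S1 is eliminated: S2 beats it against every remaining row (T: 0>-4, M: 6>4, B: 8>7).
Row M is eliminated: T beats it against every remaining column (S2: 9>-6, S3: -2>-7).
Firm A's strategy B is strictly dominated by T (S2: 9>-5, S3: -2>-9) and is removed.
Among the remaining strategies, none is strictly dominated by another pure strategy of the same player, so the elimination stops.
Surviving strategies — Firm A: {T}; Firm B: {S2, S3}.

S2, S3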